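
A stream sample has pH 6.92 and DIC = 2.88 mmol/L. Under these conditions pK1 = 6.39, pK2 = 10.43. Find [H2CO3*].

[CO2*] = 0.656 mmol/L

α₀ = 1 / (1 + K1/[H⁺] + K1K2/[H⁺]²) = 1 / (1 + 10^+0.53 + 10^-2.98)
   = 1 / (1 + 3.3884 + 0.0010471) = 1/4.3895 = 0.2278
[CO2*] = α₀ × DIC = 0.2278 × 2.88 = 0.656 mmol/L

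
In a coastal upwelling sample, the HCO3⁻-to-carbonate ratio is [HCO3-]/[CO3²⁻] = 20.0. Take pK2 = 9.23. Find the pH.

From K2 = [H⁺][CO3²⁻]/[HCO3-]:  pH = pK2 − log₁₀([HCO3-]/[CO3²⁻])
log₁₀(20.0) = +1.301
pH = 9.23 − (+1.301) = 7.93

pH = 7.93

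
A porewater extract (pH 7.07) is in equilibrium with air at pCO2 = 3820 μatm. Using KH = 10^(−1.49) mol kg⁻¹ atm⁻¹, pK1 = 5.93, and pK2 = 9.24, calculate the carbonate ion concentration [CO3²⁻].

[CO3²⁻] = 11.5 μmol/kg

[CO2*] = KH · pCO2 = 10^(−1.49) × 3820×10^-6 = 1.236×10^-4 mol/kg
α₀ = 1/(1 + K1/[H⁺] + K1K2/[H⁺]²) = 1/(1 + 10^+1.14 + 10^-1.03) = 0.06713
DIC = [CO2*]/α₀ = 1.236×10^-4 / 0.06713 = 1.841 mmol/kg
[CO3²⁻] = α₂·DIC; α₂ = 0.006265, so [CO3²⁻] = 0.006265 × 1.841 = 0.0115 mmol/kg = 11.5 μmol/kg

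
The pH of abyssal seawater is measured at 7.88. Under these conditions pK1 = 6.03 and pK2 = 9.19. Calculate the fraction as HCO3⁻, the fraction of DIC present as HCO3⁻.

α₁ = 0.941

α₁ = 1 / (1 + [H⁺]/K1 + K2/[H⁺]) = 1 / (1 + 10^-1.85 + 10^-1.31)
   = 1 / (1 + 0.014125 + 0.048978) = 1/1.0631 = 0.9406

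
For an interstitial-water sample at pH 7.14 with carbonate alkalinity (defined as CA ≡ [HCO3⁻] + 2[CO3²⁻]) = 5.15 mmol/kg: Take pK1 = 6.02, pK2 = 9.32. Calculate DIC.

CA = [HCO3⁻] + 2[CO3²⁻] = (α₁ + 2α₂)·DIC
At pH 7.14: [H⁺]/K1 = 10^-1.12 = 0.075858, K2/[H⁺] = 10^-2.18 = 0.0066069
α₁ = 1/(1 + 0.075858 + 0.0066069) = 1/1.0825 = 0.9238; α₂ = α₁·K2/[H⁺] = 0.006104
α₁ + 2α₂ = 0.9360
DIC = CA / (α₁ + 2α₂) = 5.15 / 0.9360 = 5.50 mmol/kg

DIC = 5.50 mmol/kg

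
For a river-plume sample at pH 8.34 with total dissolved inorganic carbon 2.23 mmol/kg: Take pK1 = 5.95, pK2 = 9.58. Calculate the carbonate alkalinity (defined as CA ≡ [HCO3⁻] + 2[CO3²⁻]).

CA = 2.34 mmol/kg

CA = [HCO3⁻] + 2[CO3²⁻] = (α₁ + 2α₂)·DIC
At pH 8.34: [H⁺]/K1 = 10^-2.39 = 0.0040738, K2/[H⁺] = 10^-1.24 = 0.057544
α₁ = 1/(1 + 0.0040738 + 0.057544) = 1/1.0616 = 0.9420; α₂ = α₁·K2/[H⁺] = 0.05420
α₁ + 2α₂ = 1.0504
CA = 1.0504 × 2.23 = 2.34 mmol/kg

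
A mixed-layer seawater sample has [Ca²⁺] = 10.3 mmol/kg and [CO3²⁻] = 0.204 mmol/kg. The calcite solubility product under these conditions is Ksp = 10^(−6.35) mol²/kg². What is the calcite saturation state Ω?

Ω = 4.70

Ksp = 10^(−6.35) = 4.467×10^-7
Ω = [Ca²⁺][CO3²⁻]/Ksp = (10.3×10^-3)(0.204×10^-3) / 4.467×10^-7 = 4.70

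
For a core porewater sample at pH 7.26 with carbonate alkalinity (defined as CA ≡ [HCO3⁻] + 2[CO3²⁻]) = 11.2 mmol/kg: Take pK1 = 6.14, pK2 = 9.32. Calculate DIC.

CA = [HCO3⁻] + 2[CO3²⁻] = (α₁ + 2α₂)·DIC
At pH 7.26: [H⁺]/K1 = 10^-1.12 = 0.075858, K2/[H⁺] = 10^-2.06 = 0.0087096
α₁ = 1/(1 + 0.075858 + 0.0087096) = 1/1.0846 = 0.9220; α₂ = α₁·K2/[H⁺] = 0.008031
α₁ + 2α₂ = 0.9381
DIC = CA / (α₁ + 2α₂) = 11.2 / 0.9381 = 11.9 mmol/kg

DIC = 11.9 mmol/kg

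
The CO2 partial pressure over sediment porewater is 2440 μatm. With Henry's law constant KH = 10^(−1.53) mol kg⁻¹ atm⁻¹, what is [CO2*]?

KH = 10^(−1.53) = 2.951×10^-2 mol kg⁻¹ atm⁻¹
[CO2*] = KH · pCO2 = 2.951×10^-2 × 2440×10^-6 atm = 7.20×10^-5 mol/kg

[CO2*] = 72.0 μmol/kg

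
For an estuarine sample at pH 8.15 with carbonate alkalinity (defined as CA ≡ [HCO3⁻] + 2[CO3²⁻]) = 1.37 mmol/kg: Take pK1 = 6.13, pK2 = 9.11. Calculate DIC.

DIC = 1.26 mmol/kg

CA = [HCO3⁻] + 2[CO3²⁻] = (α₁ + 2α₂)·DIC
At pH 8.15: [H⁺]/K1 = 10^-2.02 = 0.0095499, K2/[H⁺] = 10^-0.96 = 0.10965
α₁ = 1/(1 + 0.0095499 + 0.10965) = 1/1.1192 = 0.8935; α₂ = α₁·K2/[H⁺] = 0.09797
α₁ + 2α₂ = 1.0894
DIC = CA / (α₁ + 2α₂) = 1.37 / 1.0894 = 1.26 mmol/kg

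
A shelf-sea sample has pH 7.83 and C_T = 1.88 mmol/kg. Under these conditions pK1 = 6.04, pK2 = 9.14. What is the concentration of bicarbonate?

α₁ = 1 / (1 + [H⁺]/K1 + K2/[H⁺]) = 1 / (1 + 10^-1.79 + 10^-1.31)
   = 1 / (1 + 0.016218 + 0.048978) = 1/1.0652 = 0.9388
[HCO3⁻] = α₁ × DIC = 0.9388 × 1.88 = 1.76 mmol/kg

[HCO3⁻] = 1.76 mmol/kg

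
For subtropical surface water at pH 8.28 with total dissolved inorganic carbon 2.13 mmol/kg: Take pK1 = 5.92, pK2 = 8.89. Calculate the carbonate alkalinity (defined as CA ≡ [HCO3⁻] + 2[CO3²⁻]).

CA = 2.54 mmol/kg

CA = [HCO3⁻] + 2[CO3²⁻] = (α₁ + 2α₂)·DIC
At pH 8.28: [H⁺]/K1 = 10^-2.36 = 0.0043652, K2/[H⁺] = 10^-0.61 = 0.24547
α₁ = 1/(1 + 0.0043652 + 0.24547) = 1/1.2498 = 0.8001; α₂ = α₁·K2/[H⁺] = 0.1964
α₁ + 2α₂ = 1.1929
CA = 1.1929 × 2.13 = 2.54 mmol/kg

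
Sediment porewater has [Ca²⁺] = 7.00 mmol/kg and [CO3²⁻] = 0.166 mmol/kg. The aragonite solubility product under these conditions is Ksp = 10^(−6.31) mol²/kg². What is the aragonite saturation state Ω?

Ksp = 10^(−6.31) = 4.898×10^-7
Ω = [Ca²⁺][CO3²⁻]/Ksp = (7.00×10^-3)(0.166×10^-3) / 4.898×10^-7 = 2.37

Ω = 2.37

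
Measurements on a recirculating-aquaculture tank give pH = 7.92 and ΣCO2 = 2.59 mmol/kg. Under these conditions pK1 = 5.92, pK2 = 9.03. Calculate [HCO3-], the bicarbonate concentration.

[HCO3⁻] = 2.38 mmol/kg

α₁ = 1 / (1 + [H⁺]/K1 + K2/[H⁺]) = 1 / (1 + 10^-2.00 + 10^-1.11)
   = 1 / (1 + 0.010000 + 0.077625) = 1/1.0876 = 0.9194
[HCO3⁻] = α₁ × DIC = 0.9194 × 2.59 = 2.38 mmol/kg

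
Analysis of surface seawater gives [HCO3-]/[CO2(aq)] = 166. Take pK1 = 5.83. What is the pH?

pH = 8.05

From K1 = [H⁺][HCO3-]/[CO2(aq)]:  pH = pK1 + log₁₀([HCO3-]/[CO2(aq)])
log₁₀(166) = +2.220
pH = 5.83 + (+2.220) = 8.05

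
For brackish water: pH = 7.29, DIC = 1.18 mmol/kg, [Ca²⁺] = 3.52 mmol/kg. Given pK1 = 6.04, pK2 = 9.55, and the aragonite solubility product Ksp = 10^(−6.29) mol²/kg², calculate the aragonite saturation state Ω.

Ω = 0.0419

α₂ = 1 / (1 + [H⁺]/K2 + [H⁺]²/(K1K2)) = 1 / (1 + 10^+2.26 + 10^+1.01)
   = 1 / (1 + 181.97 + 10.233) = 1/193.20 = 0.005176
[CO3²⁻] = α₂ × DIC = 0.005176 × 1.18 = 0.006108 mmol/kg = 6.108 μmol/kg
Ksp = 10^(−6.29) = 5.129×10^-7
Ω = [Ca²⁺][CO3²⁻]/Ksp = (3.52×10^-3)(6.108×10^-6) / 5.129×10^-7 = 0.0419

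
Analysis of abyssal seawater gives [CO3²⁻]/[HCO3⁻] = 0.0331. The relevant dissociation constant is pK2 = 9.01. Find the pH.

pH = 7.53

From K2 = [H⁺][CO3²⁻]/[HCO3⁻]:  pH = pK2 + log₁₀([CO3²⁻]/[HCO3⁻])
log₁₀(0.0331) = -1.480
pH = 9.01 + (-1.480) = 7.53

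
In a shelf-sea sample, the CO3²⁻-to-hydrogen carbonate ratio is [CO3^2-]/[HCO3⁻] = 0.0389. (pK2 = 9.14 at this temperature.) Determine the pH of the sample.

pH = 7.73

From K2 = [H⁺][CO3^2-]/[HCO3⁻]:  pH = pK2 + log₁₀([CO3^2-]/[HCO3⁻])
log₁₀(0.0389) = -1.410
pH = 9.14 + (-1.410) = 7.73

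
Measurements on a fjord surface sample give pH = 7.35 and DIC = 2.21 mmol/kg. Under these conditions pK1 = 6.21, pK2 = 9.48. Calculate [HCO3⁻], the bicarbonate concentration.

α₁ = 1 / (1 + [H⁺]/K1 + K2/[H⁺]) = 1 / (1 + 10^-1.14 + 10^-2.13)
   = 1 / (1 + 0.072444 + 0.0074131) = 1/1.0799 = 0.9260
[HCO3⁻] = α₁ × DIC = 0.9260 × 2.21 = 2.05 mmol/kg

[HCO3⁻] = 2.05 mmol/kg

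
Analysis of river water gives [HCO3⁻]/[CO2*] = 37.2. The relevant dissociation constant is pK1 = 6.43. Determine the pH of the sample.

pH = 8.00

From K1 = [H⁺][HCO3⁻]/[CO2*]:  pH = pK1 + log₁₀([HCO3⁻]/[CO2*])
log₁₀(37.2) = +1.571
pH = 6.43 + (+1.571) = 8.00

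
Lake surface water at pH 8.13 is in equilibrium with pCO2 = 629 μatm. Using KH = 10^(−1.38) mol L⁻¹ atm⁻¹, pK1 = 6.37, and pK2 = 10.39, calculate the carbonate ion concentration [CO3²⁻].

[CO2*] = KH · pCO2 = 10^(−1.38) × 629×10^-6 = 2.622×10^-5 mol/L
α₀ = 1/(1 + K1/[H⁺] + K1K2/[H⁺]²) = 1/(1 + 10^+1.76 + 10^-0.50) = 0.01699
DIC = [CO2*]/α₀ = 2.622×10^-5 / 0.01699 = 1.543 mmol/L
[CO3²⁻] = α₂·DIC; α₂ = 0.005373, so [CO3²⁻] = 0.005373 × 1.543 = 0.00829 mmol/L = 8.29 μmol/L

[CO3²⁻] = 8.29 μmol/L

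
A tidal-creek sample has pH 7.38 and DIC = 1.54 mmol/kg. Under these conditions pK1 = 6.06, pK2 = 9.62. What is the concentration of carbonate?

[CO3²⁻] = 8.41 μmol/kg

α₂ = 1 / (1 + [H⁺]/K2 + [H⁺]²/(K1K2)) = 1 / (1 + 10^+2.24 + 10^+0.92)
   = 1 / (1 + 173.78 + 8.3176) = 1/183.10 = 0.005462
[CO3²⁻] = α₂ × DIC = 0.005462 × 1.54 = 0.00841 mmol/kg = 8.41 μmol/kg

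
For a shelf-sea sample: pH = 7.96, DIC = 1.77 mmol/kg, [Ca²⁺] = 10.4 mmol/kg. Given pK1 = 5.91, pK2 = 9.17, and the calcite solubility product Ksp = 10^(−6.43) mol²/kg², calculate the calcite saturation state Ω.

α₂ = 1 / (1 + [H⁺]/K2 + [H⁺]²/(K1K2)) = 1 / (1 + 10^+1.21 + 10^-0.84)
   = 1 / (1 + 16.218 + 0.14454) = 1/17.363 = 0.05759
[CO3²⁻] = α₂ × DIC = 0.05759 × 1.77 = 0.1019 mmol/kg
Ksp = 10^(−6.43) = 3.715×10^-7
Ω = [Ca²⁺][CO3²⁻]/Ksp = (10.4×10^-3)(1.019×10^-4) / 3.715×10^-7 = 2.85

Ω = 2.85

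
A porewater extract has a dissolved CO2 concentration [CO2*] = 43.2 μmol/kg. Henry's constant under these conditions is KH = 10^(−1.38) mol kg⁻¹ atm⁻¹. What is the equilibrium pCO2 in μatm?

KH = 10^(−1.38) = 4.169×10^-2 mol kg⁻¹ atm⁻¹
pCO2 = [CO2*]/KH = 43.2×10^-6 / 4.169×10^-2 = 1.04×10^-3 atm = 1040 μatm

pCO2 = 1040 μatm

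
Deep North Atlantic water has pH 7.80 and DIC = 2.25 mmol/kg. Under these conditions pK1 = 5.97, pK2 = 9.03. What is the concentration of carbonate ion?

α₂ = 1 / (1 + [H⁺]/K2 + [H⁺]²/(K1K2)) = 1 / (1 + 10^+1.23 + 10^-0.60)
   = 1 / (1 + 16.982 + 0.25119) = 1/18.234 = 0.05484
[CO3²⁻] = α₂ × DIC = 0.05484 × 2.25 = 0.123 mmol/kg

[CO3²⁻] = 0.123 mmol/kg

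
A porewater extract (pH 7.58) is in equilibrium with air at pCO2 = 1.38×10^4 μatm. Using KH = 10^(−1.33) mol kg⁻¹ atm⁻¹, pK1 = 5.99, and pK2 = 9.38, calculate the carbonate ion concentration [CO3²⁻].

[CO3²⁻] = 0.398 mmol/kg

[CO2*] = KH · pCO2 = 10^(−1.33) × 1.38×10^4×10^-6 = 6.455×10^-4 mol/kg
α₀ = 1/(1 + K1/[H⁺] + K1K2/[H⁺]²) = 1/(1 + 10^+1.59 + 10^-0.21) = 0.02468
DIC = [CO2*]/α₀ = 6.455×10^-4 / 0.02468 = 26.16 mmol/kg
[CO3²⁻] = α₂·DIC; α₂ = 0.01522, so [CO3²⁻] = 0.01522 × 26.16 = 0.398 mmol/kg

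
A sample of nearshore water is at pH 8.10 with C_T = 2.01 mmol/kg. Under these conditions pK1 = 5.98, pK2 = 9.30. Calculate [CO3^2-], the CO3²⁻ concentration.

[CO3²⁻] = 0.118 mmol/kg

α₂ = 1 / (1 + [H⁺]/K2 + [H⁺]²/(K1K2)) = 1 / (1 + 10^+1.20 + 10^-0.92)
   = 1 / (1 + 15.849 + 0.12023) = 1/16.969 = 0.05893
[CO3²⁻] = α₂ × DIC = 0.05893 × 2.01 = 0.118 mmol/kg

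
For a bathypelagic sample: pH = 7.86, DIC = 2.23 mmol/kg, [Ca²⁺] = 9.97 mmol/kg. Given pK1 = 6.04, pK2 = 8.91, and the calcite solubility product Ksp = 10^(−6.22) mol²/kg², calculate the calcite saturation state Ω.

α₂ = 1 / (1 + [H⁺]/K2 + [H⁺]²/(K1K2)) = 1 / (1 + 10^+1.05 + 10^-0.77)
   = 1 / (1 + 11.220 + 0.16982) = 1/12.390 = 0.08071
[CO3²⁻] = α₂ × DIC = 0.08071 × 2.23 = 0.1800 mmol/kg
Ksp = 10^(−6.22) = 6.026×10^-7
Ω = [Ca²⁺][CO3²⁻]/Ksp = (9.97×10^-3)(1.800×10^-4) / 6.026×10^-7 = 2.98

Ω = 2.98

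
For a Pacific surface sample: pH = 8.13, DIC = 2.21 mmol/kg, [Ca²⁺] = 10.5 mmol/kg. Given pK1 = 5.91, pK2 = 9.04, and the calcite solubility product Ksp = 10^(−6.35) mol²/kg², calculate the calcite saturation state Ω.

α₂ = 1 / (1 + [H⁺]/K2 + [H⁺]²/(K1K2)) = 1 / (1 + 10^+0.91 + 10^-1.31)
   = 1 / (1 + 8.1283 + 0.048978) = 1/9.1773 = 0.1090
[CO3²⁻] = α₂ × DIC = 0.1090 × 2.21 = 0.2408 mmol/kg
Ksp = 10^(−6.35) = 4.467×10^-7
Ω = [Ca²⁺][CO3²⁻]/Ksp = (10.5×10^-3)(2.408×10^-4) / 4.467×10^-7 = 5.66

Ω = 5.66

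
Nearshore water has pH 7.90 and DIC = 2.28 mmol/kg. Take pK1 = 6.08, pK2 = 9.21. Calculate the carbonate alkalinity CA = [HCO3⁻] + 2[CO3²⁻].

CA = [HCO3⁻] + 2[CO3²⁻] = (α₁ + 2α₂)·DIC
At pH 7.90: [H⁺]/K1 = 10^-1.82 = 0.015136, K2/[H⁺] = 10^-1.31 = 0.048978
α₁ = 1/(1 + 0.015136 + 0.048978) = 1/1.0641 = 0.9397; α₂ = α₁·K2/[H⁺] = 0.04603
α₁ + 2α₂ = 1.0318
CA = 1.0318 × 2.28 = 2.35 mmol/kg

CA = 2.35 mmol/kg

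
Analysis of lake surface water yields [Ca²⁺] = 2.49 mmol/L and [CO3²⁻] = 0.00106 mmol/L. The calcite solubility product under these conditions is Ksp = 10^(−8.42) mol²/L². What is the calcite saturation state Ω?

Ksp = 10^(−8.42) = 3.802×10^-9
Ω = [Ca²⁺][CO3²⁻]/Ksp = (2.49×10^-3)(0.00106×10^-3) / 3.802×10^-9 = 0.694

Ω = 0.694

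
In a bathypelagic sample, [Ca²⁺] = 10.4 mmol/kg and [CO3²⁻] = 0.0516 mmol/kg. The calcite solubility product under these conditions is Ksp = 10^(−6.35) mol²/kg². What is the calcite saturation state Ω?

Ksp = 10^(−6.35) = 4.467×10^-7
Ω = [Ca²⁺][CO3²⁻]/Ksp = (10.4×10^-3)(0.0516×10^-3) / 4.467×10^-7 = 1.20

Ω = 1.20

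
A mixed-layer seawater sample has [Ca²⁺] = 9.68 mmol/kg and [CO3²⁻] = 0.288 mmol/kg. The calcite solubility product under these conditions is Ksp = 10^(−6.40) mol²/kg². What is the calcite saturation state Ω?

Ω = 7.00

Ksp = 10^(−6.40) = 3.981×10^-7
Ω = [Ca²⁺][CO3²⁻]/Ksp = (9.68×10^-3)(0.288×10^-3) / 3.981×10^-7 = 7.00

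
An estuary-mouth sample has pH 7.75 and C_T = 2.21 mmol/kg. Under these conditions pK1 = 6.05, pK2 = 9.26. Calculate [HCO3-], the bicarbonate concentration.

α₁ = 1 / (1 + [H⁺]/K1 + K2/[H⁺]) = 1 / (1 + 10^-1.70 + 10^-1.51)
   = 1 / (1 + 0.019953 + 0.030903) = 1/1.0509 = 0.9516
[HCO3⁻] = α₁ × DIC = 0.9516 × 2.21 = 2.10 mmol/kg

[HCO3⁻] = 2.10 mmol/kg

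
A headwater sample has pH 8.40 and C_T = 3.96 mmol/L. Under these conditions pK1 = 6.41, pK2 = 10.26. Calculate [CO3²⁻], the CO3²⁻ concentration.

[CO3²⁻] = 0.0534 mmol/L

α₂ = 1 / (1 + [H⁺]/K2 + [H⁺]²/(K1K2)) = 1 / (1 + 10^+1.86 + 10^-0.13)
   = 1 / (1 + 72.444 + 0.74131) = 1/74.185 = 0.01348
[CO3²⁻] = α₂ × DIC = 0.01348 × 3.96 = 0.0534 mmol/L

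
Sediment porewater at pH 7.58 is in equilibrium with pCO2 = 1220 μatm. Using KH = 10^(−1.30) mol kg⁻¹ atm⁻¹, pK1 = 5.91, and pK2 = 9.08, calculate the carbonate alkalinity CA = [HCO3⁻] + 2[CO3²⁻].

[CO2*] = KH · pCO2 = 10^(−1.30) × 1220×10^-6 = 6.114×10^-5 mol/kg
α₀ = 1/(1 + K1/[H⁺] + K1K2/[H⁺]²) = 1/(1 + 10^+1.67 + 10^+0.17) = 0.02030
DIC = [CO2*]/α₀ = 6.114×10^-5 / 0.02030 = 3.012 mmol/kg
CA = (α₁ + 2α₂)·DIC = (0.9497 + 2×0.03003) × 3.012 = 3.04 mmol/kg

CA = 3.04 mmol/kg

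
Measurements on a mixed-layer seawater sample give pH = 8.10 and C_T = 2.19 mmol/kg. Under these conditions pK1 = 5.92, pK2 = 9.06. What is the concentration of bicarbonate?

α₁ = 1 / (1 + [H⁺]/K1 + K2/[H⁺]) = 1 / (1 + 10^-2.18 + 10^-0.96)
   = 1 / (1 + 0.0066069 + 0.10965) = 1/1.1163 = 0.8959
[HCO3⁻] = α₁ × DIC = 0.8959 × 2.19 = 1.96 mmol/kg

[HCO3⁻] = 1.96 mmol/kg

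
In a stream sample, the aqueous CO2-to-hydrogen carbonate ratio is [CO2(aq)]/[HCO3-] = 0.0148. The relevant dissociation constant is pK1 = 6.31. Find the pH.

From K1 = [H⁺][HCO3-]/[CO2(aq)]:  pH = pK1 − log₁₀([CO2(aq)]/[HCO3-])
log₁₀(0.0148) = -1.830
pH = 6.31 − (-1.830) = 8.14

pH = 8.14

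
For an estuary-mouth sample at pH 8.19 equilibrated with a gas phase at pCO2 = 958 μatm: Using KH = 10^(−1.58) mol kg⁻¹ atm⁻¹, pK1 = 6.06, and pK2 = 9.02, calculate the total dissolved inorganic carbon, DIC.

DIC = 3.93 mmol/kg

[CO2*] = KH · pCO2 = 10^(−1.58) × 958×10^-6 = 2.520×10^-5 mol/kg
α₀ = 1/(1 + K1/[H⁺] + K1K2/[H⁺]²) = 1/(1 + 10^+2.13 + 10^+1.30) = 0.006416
DIC = [CO2*]/α₀ = 2.520×10^-5 / 0.006416 = 3.93 mmol/kg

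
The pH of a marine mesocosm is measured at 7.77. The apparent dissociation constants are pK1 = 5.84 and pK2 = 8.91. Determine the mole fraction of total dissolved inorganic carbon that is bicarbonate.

α₁ = 0.922

α₁ = 1 / (1 + [H⁺]/K1 + K2/[H⁺]) = 1 / (1 + 10^-1.93 + 10^-1.14)
   = 1 / (1 + 0.011749 + 0.072444) = 1/1.0842 = 0.9223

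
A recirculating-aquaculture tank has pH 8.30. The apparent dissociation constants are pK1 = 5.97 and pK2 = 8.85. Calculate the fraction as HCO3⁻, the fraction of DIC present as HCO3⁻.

α₁ = 0.777

α₁ = 1 / (1 + [H⁺]/K1 + K2/[H⁺]) = 1 / (1 + 10^-2.33 + 10^-0.55)
   = 1 / (1 + 0.0046774 + 0.28184) = 1/1.2865 = 0.7773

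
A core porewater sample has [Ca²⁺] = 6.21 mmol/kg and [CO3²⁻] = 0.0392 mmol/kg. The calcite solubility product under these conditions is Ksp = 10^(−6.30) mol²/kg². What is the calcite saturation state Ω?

Ω = 0.486

Ksp = 10^(−6.30) = 5.012×10^-7
Ω = [Ca²⁺][CO3²⁻]/Ksp = (6.21×10^-3)(0.0392×10^-3) / 5.012×10^-7 = 0.486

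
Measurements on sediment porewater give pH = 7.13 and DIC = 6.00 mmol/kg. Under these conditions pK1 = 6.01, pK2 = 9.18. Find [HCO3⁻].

α₁ = 1 / (1 + [H⁺]/K1 + K2/[H⁺]) = 1 / (1 + 10^-1.12 + 10^-2.05)
   = 1 / (1 + 0.075858 + 0.0089125) = 1/1.0848 = 0.9219
[HCO3⁻] = α₁ × DIC = 0.9219 × 6.00 = 5.53 mmol/kg

[HCO3⁻] = 5.53 mmol/kg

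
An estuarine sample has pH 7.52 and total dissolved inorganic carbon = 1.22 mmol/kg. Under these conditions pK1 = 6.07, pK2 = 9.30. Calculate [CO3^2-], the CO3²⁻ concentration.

[CO3²⁻] = 19.2 μmol/kg

α₂ = 1 / (1 + [H⁺]/K2 + [H⁺]²/(K1K2)) = 1 / (1 + 10^+1.78 + 10^+0.33)
   = 1 / (1 + 60.256 + 2.1380) = 1/63.394 = 0.01577
[CO3²⁻] = α₂ × DIC = 0.01577 × 1.22 = 0.0192 mmol/kg = 19.2 μmol/kg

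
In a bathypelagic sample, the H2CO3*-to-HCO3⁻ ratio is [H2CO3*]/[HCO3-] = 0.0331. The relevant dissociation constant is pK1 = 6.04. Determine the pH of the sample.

pH = 7.52

From K1 = [H⁺][HCO3-]/[H2CO3*]:  pH = pK1 − log₁₀([H2CO3*]/[HCO3-])
log₁₀(0.0331) = -1.480
pH = 6.04 − (-1.480) = 7.52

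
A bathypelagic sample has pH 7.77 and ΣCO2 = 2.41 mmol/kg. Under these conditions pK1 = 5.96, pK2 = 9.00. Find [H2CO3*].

[CO2*] = 0.0347 mmol/kg

α₀ = 1 / (1 + K1/[H⁺] + K1K2/[H⁺]²) = 1 / (1 + 10^+1.81 + 10^+0.58)
   = 1 / (1 + 64.565 + 3.8019) = 1/69.367 = 0.01442
[CO2*] = α₀ × DIC = 0.01442 × 2.41 = 0.0347 mmol/kg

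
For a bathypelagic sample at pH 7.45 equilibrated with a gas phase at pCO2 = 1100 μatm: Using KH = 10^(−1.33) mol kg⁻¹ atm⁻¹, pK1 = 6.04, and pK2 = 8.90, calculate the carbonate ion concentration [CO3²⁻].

[CO3²⁻] = 0.0469 mmol/kg

[CO2*] = KH · pCO2 = 10^(−1.33) × 1100×10^-6 = 5.145×10^-5 mol/kg
α₀ = 1/(1 + K1/[H⁺] + K1K2/[H⁺]²) = 1/(1 + 10^+1.41 + 10^-0.04) = 0.03621
DIC = [CO2*]/α₀ = 5.145×10^-5 / 0.03621 = 1.421 mmol/kg
[CO3²⁻] = α₂·DIC; α₂ = 0.03302, so [CO3²⁻] = 0.03302 × 1.421 = 0.0469 mmol/kg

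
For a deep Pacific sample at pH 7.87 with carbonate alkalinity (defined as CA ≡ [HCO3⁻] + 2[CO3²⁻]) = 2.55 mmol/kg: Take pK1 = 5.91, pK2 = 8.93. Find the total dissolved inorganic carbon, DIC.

CA = [HCO3⁻] + 2[CO3²⁻] = (α₁ + 2α₂)·DIC
At pH 7.87: [H⁺]/K1 = 10^-1.96 = 0.010965, K2/[H⁺] = 10^-1.06 = 0.087096
α₁ = 1/(1 + 0.010965 + 0.087096) = 1/1.0981 = 0.9107; α₂ = α₁·K2/[H⁺] = 0.07932
α₁ + 2α₂ = 1.0693
DIC = CA / (α₁ + 2α₂) = 2.55 / 1.0693 = 2.38 mmol/kg

DIC = 2.38 mmol/kg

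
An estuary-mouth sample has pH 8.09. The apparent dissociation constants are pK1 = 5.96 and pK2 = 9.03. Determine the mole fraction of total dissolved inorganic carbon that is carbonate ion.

α₂ = 0.102

α₂ = 1 / (1 + [H⁺]/K2 + [H⁺]²/(K1K2)) = 1 / (1 + 10^+0.94 + 10^-1.19)
   = 1 / (1 + 8.7096 + 0.064565) = 1/9.7742 = 0.1023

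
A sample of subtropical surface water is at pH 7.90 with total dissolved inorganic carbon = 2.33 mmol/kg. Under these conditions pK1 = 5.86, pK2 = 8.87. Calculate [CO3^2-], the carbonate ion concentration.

[CO3²⁻] = 0.224 mmol/kg

α₂ = 1 / (1 + [H⁺]/K2 + [H⁺]²/(K1K2)) = 1 / (1 + 10^+0.97 + 10^-1.07)
   = 1 / (1 + 9.3325 + 0.085114) = 1/10.418 = 0.09599
[CO3²⁻] = α₂ × DIC = 0.09599 × 2.33 = 0.224 mmol/kg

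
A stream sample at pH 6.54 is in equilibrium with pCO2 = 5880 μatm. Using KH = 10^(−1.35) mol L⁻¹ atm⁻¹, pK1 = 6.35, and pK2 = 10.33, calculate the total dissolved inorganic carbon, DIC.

[CO2*] = KH · pCO2 = 10^(−1.35) × 5880×10^-6 = 2.626×10^-4 mol/L
α₀ = 1/(1 + K1/[H⁺] + K1K2/[H⁺]²) = 1/(1 + 10^+0.19 + 10^-3.60) = 0.3923
DIC = [CO2*]/α₀ = 2.626×10^-4 / 0.3923 = 0.670 mmol/L

DIC = 0.670 mmol/L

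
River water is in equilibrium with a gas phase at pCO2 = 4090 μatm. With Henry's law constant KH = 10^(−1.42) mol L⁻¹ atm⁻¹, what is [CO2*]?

[CO2*] = 155 μmol/L

KH = 10^(−1.42) = 3.802×10^-2 mol L⁻¹ atm⁻¹
[CO2*] = KH · pCO2 = 3.802×10^-2 × 4090×10^-6 atm = 1.55×10^-4 mol/L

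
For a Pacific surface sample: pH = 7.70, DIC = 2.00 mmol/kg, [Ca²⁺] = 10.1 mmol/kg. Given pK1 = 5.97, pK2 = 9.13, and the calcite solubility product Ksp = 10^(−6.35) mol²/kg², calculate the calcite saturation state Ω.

α₂ = 1 / (1 + [H⁺]/K2 + [H⁺]²/(K1K2)) = 1 / (1 + 10^+1.43 + 10^-0.30)
   = 1 / (1 + 26.915 + 0.50119) = 1/28.417 = 0.03519
[CO3²⁻] = α₂ × DIC = 0.03519 × 2.00 = 0.07038 mmol/kg
Ksp = 10^(−6.35) = 4.467×10^-7
Ω = [Ca²⁺][CO3²⁻]/Ksp = (10.1×10^-3)(7.038×10^-5) / 4.467×10^-7 = 1.59

Ω = 1.59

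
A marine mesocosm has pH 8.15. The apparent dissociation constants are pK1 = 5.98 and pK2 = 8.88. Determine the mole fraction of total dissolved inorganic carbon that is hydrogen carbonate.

α₁ = 0.838

α₁ = 1 / (1 + [H⁺]/K1 + K2/[H⁺]) = 1 / (1 + 10^-2.17 + 10^-0.73)
   = 1 / (1 + 0.0067608 + 0.18621) = 1/1.1930 = 0.8382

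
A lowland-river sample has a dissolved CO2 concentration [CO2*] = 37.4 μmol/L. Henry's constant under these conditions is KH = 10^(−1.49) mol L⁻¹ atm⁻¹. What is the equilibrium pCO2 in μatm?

KH = 10^(−1.49) = 3.236×10^-2 mol L⁻¹ atm⁻¹
pCO2 = [CO2*]/KH = 37.4×10^-6 / 3.236×10^-2 = 1.16×10^-3 atm = 1160 μatm

pCO2 = 1160 μatm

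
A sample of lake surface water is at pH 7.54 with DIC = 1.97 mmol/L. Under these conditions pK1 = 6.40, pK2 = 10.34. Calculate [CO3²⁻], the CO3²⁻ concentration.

α₂ = 1 / (1 + [H⁺]/K2 + [H⁺]²/(K1K2)) = 1 / (1 + 10^+2.80 + 10^+1.66)
   = 1 / (1 + 630.96 + 45.709) = 1/677.67 = 0.001476
[CO3²⁻] = α₂ × DIC = 0.001476 × 1.97 = 0.00291 mmol/L = 2.91 μmol/L

[CO3²⁻] = 2.91 μmol/L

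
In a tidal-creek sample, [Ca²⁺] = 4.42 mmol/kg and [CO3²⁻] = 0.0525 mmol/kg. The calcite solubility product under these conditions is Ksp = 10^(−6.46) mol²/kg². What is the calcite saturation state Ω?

Ω = 0.669

Ksp = 10^(−6.46) = 3.467×10^-7
Ω = [Ca²⁺][CO3²⁻]/Ksp = (4.42×10^-3)(0.0525×10^-3) / 3.467×10^-7 = 0.669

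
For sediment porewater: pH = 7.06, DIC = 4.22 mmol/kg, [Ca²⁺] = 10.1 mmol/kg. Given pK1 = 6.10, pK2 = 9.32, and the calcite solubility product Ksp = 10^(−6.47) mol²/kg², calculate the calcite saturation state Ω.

α₂ = 1 / (1 + [H⁺]/K2 + [H⁺]²/(K1K2)) = 1 / (1 + 10^+2.26 + 10^+1.30)
   = 1 / (1 + 181.97 + 19.953) = 1/202.92 = 0.004928
[CO3²⁻] = α₂ × DIC = 0.004928 × 4.22 = 0.02080 mmol/kg
Ksp = 10^(−6.47) = 3.388×10^-7
Ω = [Ca²⁺][CO3²⁻]/Ksp = (10.1×10^-3)(2.080×10^-5) / 3.388×10^-7 = 0.620

Ω = 0.620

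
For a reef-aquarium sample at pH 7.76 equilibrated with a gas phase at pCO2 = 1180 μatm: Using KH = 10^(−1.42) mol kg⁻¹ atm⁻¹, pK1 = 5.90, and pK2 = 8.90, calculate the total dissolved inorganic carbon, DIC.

[CO2*] = KH · pCO2 = 10^(−1.42) × 1180×10^-6 = 4.486×10^-5 mol/kg
α₀ = 1/(1 + K1/[H⁺] + K1K2/[H⁺]²) = 1/(1 + 10^+1.86 + 10^+0.72) = 0.01271
DIC = [CO2*]/α₀ = 4.486×10^-5 / 0.01271 = 3.53 mmol/kg

DIC = 3.53 mmol/kg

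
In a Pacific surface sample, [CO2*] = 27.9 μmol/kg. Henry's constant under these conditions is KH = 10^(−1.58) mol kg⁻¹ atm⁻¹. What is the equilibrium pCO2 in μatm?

pCO2 = 1060 μatm

KH = 10^(−1.58) = 2.630×10^-2 mol kg⁻¹ atm⁻¹
pCO2 = [CO2*]/KH = 27.9×10^-6 / 2.630×10^-2 = 1.06×10^-3 atm = 1060 μatm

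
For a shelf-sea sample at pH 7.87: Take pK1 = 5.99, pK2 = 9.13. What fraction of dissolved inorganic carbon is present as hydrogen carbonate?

α₁ = 1 / (1 + [H⁺]/K1 + K2/[H⁺]) = 1 / (1 + 10^-1.88 + 10^-1.26)
   = 1 / (1 + 0.013183 + 0.054954) = 1/1.0681 = 0.9362

α₁ = 0.936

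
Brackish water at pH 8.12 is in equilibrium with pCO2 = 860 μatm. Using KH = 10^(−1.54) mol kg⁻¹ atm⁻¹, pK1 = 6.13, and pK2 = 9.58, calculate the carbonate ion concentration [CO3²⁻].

[CO3²⁻] = 0.0840 mmol/kg

[CO2*] = KH · pCO2 = 10^(−1.54) × 860×10^-6 = 2.480×10^-5 mol/kg
α₀ = 1/(1 + K1/[H⁺] + K1K2/[H⁺]²) = 1/(1 + 10^+1.99 + 10^+0.53) = 0.009793
DIC = [CO2*]/α₀ = 2.480×10^-5 / 0.009793 = 2.533 mmol/kg
[CO3²⁻] = α₂·DIC; α₂ = 0.03318, so [CO3²⁻] = 0.03318 × 2.533 = 0.0840 mmol/kg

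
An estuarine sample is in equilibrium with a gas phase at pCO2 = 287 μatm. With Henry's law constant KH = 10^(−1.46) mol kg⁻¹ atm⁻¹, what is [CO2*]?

[CO2*] = 9.95 μmol/kg

KH = 10^(−1.46) = 3.467×10^-2 mol kg⁻¹ atm⁻¹
[CO2*] = KH · pCO2 = 3.467×10^-2 × 287×10^-6 atm = 9.95×10^-6 mol/kg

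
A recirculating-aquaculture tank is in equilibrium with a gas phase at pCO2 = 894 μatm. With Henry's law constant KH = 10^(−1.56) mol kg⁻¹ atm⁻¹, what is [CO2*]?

[CO2*] = 24.6 μmol/kg

KH = 10^(−1.56) = 2.754×10^-2 mol kg⁻¹ atm⁻¹
[CO2*] = KH · pCO2 = 2.754×10^-2 × 894×10^-6 atm = 2.46×10^-5 mol/kg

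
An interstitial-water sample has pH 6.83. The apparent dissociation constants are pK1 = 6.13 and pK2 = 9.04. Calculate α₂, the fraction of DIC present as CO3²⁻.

α₂ = 1 / (1 + [H⁺]/K2 + [H⁺]²/(K1K2)) = 1 / (1 + 10^+2.21 + 10^+1.51)
   = 1 / (1 + 162.18 + 32.359) = 1/195.54 = 0.005114

α₂ = 0.00511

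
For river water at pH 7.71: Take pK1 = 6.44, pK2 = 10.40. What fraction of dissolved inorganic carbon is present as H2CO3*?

α₀ = 0.0509

α₀ = 1 / (1 + K1/[H⁺] + K1K2/[H⁺]²) = 1 / (1 + 10^+1.27 + 10^-1.42)
   = 1 / (1 + 18.621 + 0.038019) = 1/19.659 = 0.05087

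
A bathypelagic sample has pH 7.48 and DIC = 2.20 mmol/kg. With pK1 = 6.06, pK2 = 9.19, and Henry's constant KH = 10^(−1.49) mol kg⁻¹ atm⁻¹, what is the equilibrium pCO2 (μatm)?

α₀ = 1 / (1 + K1/[H⁺] + K1K2/[H⁺]²) = 1 / (1 + 10^+1.42 + 10^-0.29)
   = 1 / (1 + 26.303 + 0.51286) = 1/27.816 = 0.03595
[CO2*] = α₀ × DIC = 0.03595 × 2.20 = 0.07909 mmol/kg
pCO2 = [CO2*]/KH = 7.909×10^-5 / 3.236×10^-2 = 2440 μatm

pCO2 = 2440 μatm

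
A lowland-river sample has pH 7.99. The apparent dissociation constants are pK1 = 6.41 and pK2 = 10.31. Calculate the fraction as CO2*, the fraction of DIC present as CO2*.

α₀ = 0.0255

α₀ = 1 / (1 + K1/[H⁺] + K1K2/[H⁺]²) = 1 / (1 + 10^+1.58 + 10^-0.74)
   = 1 / (1 + 38.019 + 0.18197) = 1/39.201 = 0.02551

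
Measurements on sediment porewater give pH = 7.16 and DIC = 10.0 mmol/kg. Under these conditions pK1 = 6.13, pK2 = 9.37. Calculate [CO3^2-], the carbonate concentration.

[CO3²⁻] = 0.0561 mmol/kg

α₂ = 1 / (1 + [H⁺]/K2 + [H⁺]²/(K1K2)) = 1 / (1 + 10^+2.21 + 10^+1.18)
   = 1 / (1 + 162.18 + 15.136) = 1/178.32 = 0.005608
[CO3²⁻] = α₂ × DIC = 0.005608 × 10.0 = 0.0561 mmol/kg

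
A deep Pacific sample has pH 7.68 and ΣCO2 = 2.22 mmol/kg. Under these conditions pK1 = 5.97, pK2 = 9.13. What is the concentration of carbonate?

[CO3²⁻] = 0.0747 mmol/kg

α₂ = 1 / (1 + [H⁺]/K2 + [H⁺]²/(K1K2)) = 1 / (1 + 10^+1.45 + 10^-0.26)
   = 1 / (1 + 28.184 + 0.54954) = 1/29.733 = 0.03363
[CO3²⁻] = α₂ × DIC = 0.03363 × 2.22 = 0.0747 mmol/kg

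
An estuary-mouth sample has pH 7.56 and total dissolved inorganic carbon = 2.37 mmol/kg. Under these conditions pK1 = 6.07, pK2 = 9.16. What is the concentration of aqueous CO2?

α₀ = 1 / (1 + K1/[H⁺] + K1K2/[H⁺]²) = 1 / (1 + 10^+1.49 + 10^-0.11)
   = 1 / (1 + 30.903 + 0.77625) = 1/32.679 = 0.03060
[CO2*] = α₀ × DIC = 0.03060 × 2.37 = 0.0725 mmol/kg

[CO2*] = 0.0725 mmol/kg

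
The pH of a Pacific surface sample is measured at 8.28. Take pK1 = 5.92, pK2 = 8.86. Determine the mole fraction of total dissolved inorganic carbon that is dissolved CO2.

α₀ = 0.00344

α₀ = 1 / (1 + K1/[H⁺] + K1K2/[H⁺]²) = 1 / (1 + 10^+2.36 + 10^+1.78)
   = 1 / (1 + 229.09 + 60.256) = 1/290.34 = 0.003444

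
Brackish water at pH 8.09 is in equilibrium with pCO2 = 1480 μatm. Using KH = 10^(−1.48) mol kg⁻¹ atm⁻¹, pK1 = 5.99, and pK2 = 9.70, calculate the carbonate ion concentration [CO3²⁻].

[CO2*] = KH · pCO2 = 10^(−1.48) × 1480×10^-6 = 4.901×10^-5 mol/kg
α₀ = 1/(1 + K1/[H⁺] + K1K2/[H⁺]²) = 1/(1 + 10^+2.10 + 10^+0.49) = 0.007693
DIC = [CO2*]/α₀ = 4.901×10^-5 / 0.007693 = 6.370 mmol/kg
[CO3²⁻] = α₂·DIC; α₂ = 0.02377, so [CO3²⁻] = 0.02377 × 6.370 = 0.151 mmol/kg

[CO3²⁻] = 0.151 mmol/kg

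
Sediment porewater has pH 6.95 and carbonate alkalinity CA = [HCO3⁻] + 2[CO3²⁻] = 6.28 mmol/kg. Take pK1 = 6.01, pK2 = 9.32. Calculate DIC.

DIC = 6.97 mmol/kg

CA = [HCO3⁻] + 2[CO3²⁻] = (α₁ + 2α₂)·DIC
At pH 6.95: [H⁺]/K1 = 10^-0.94 = 0.11482, K2/[H⁺] = 10^-2.37 = 0.0042658
α₁ = 1/(1 + 0.11482 + 0.0042658) = 1/1.1191 = 0.8936; α₂ = α₁·K2/[H⁺] = 0.003812
α₁ + 2α₂ = 0.9012
DIC = CA / (α₁ + 2α₂) = 6.28 / 0.9012 = 6.97 mmol/kg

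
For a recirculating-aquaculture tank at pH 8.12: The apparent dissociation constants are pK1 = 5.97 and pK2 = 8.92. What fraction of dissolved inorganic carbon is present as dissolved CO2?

α₀ = 1 / (1 + K1/[H⁺] + K1K2/[H⁺]²) = 1 / (1 + 10^+2.15 + 10^+1.35)
   = 1 / (1 + 141.25 + 22.387) = 1/164.64 = 0.006074

α₀ = 0.00607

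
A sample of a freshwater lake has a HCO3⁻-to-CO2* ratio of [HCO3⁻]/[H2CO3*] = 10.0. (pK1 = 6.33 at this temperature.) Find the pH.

pH = 7.33

From K1 = [H⁺][HCO3⁻]/[H2CO3*]:  pH = pK1 + log₁₀([HCO3⁻]/[H2CO3*])
log₁₀(10.0) = +1.000
pH = 6.33 + (+1.000) = 7.33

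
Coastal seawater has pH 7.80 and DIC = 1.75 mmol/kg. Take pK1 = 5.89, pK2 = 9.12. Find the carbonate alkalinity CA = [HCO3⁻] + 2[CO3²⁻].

CA = 1.81 mmol/kg

CA = [HCO3⁻] + 2[CO3²⁻] = (α₁ + 2α₂)·DIC
At pH 7.80: [H⁺]/K1 = 10^-1.91 = 0.012303, K2/[H⁺] = 10^-1.32 = 0.047863
α₁ = 1/(1 + 0.012303 + 0.047863) = 1/1.0602 = 0.9432; α₂ = α₁·K2/[H⁺] = 0.04515
α₁ + 2α₂ = 1.0335
CA = 1.0335 × 1.75 = 1.81 mmol/kg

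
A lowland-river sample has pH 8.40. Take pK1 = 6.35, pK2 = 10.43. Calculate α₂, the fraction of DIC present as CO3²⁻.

α₂ = 1 / (1 + [H⁺]/K2 + [H⁺]²/(K1K2)) = 1 / (1 + 10^+2.03 + 10^-0.02)
   = 1 / (1 + 107.15 + 0.95499) = 1/109.11 = 0.009165

α₂ = 0.00917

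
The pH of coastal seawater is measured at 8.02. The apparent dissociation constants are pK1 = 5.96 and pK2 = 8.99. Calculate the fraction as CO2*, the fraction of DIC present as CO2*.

α₀ = 0.00781

α₀ = 1 / (1 + K1/[H⁺] + K1K2/[H⁺]²) = 1 / (1 + 10^+2.06 + 10^+1.09)
   = 1 / (1 + 114.82 + 12.303) = 1/128.12 = 0.007805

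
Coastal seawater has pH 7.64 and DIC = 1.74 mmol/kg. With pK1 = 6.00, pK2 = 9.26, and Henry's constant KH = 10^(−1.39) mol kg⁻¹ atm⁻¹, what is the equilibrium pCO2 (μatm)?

pCO2 = 935 μatm

α₀ = 1 / (1 + K1/[H⁺] + K1K2/[H⁺]²) = 1 / (1 + 10^+1.64 + 10^+0.02)
   = 1 / (1 + 43.652 + 1.0471) = 1/45.699 = 0.02188
[CO2*] = α₀ × DIC = 0.02188 × 1.74 = 0.03808 mmol/kg
pCO2 = [CO2*]/KH = 3.808×10^-5 / 4.074×10^-2 = 935 μatm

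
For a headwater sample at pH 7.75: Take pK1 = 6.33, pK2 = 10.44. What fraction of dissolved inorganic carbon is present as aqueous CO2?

α₀ = 0.0366

α₀ = 1 / (1 + K1/[H⁺] + K1K2/[H⁺]²) = 1 / (1 + 10^+1.42 + 10^-1.27)
   = 1 / (1 + 26.303 + 0.053703) = 1/27.356 = 0.03655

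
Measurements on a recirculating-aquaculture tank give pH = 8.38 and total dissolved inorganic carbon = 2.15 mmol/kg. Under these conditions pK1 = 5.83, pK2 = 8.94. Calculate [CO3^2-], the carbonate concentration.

[CO3²⁻] = 0.463 mmol/kg

α₂ = 1 / (1 + [H⁺]/K2 + [H⁺]²/(K1K2)) = 1 / (1 + 10^+0.56 + 10^-1.99)
   = 1 / (1 + 3.6308 + 0.010233) = 1/4.6410 = 0.2155
[CO3²⁻] = α₂ × DIC = 0.2155 × 2.15 = 0.463 mmol/kg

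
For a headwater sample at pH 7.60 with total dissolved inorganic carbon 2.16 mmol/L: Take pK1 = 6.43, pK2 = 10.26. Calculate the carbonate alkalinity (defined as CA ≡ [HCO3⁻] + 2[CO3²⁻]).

CA = [HCO3⁻] + 2[CO3²⁻] = (α₁ + 2α₂)·DIC
At pH 7.60: [H⁺]/K1 = 10^-1.17 = 0.067608, K2/[H⁺] = 10^-2.66 = 0.0021878
α₁ = 1/(1 + 0.067608 + 0.0021878) = 1/1.0698 = 0.9348; α₂ = α₁·K2/[H⁺] = 0.002045
α₁ + 2α₂ = 0.9388
CA = 0.9388 × 2.16 = 2.03 mmol/L

CA = 2.03 mmol/L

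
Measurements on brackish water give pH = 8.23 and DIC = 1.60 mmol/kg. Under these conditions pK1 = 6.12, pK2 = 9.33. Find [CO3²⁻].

[CO3²⁻] = 0.117 mmol/kg

α₂ = 1 / (1 + [H⁺]/K2 + [H⁺]²/(K1K2)) = 1 / (1 + 10^+1.10 + 10^-1.01)
   = 1 / (1 + 12.589 + 0.097724) = 1/13.687 = 0.07306
[CO3²⁻] = α₂ × DIC = 0.07306 × 1.60 = 0.117 mmol/kg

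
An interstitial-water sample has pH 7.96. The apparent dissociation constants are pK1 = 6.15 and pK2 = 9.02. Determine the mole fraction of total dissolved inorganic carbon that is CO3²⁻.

α₂ = 1 / (1 + [H⁺]/K2 + [H⁺]²/(K1K2)) = 1 / (1 + 10^+1.06 + 10^-0.75)
   = 1 / (1 + 11.482 + 0.17783) = 1/12.659 = 0.07899

α₂ = 0.0790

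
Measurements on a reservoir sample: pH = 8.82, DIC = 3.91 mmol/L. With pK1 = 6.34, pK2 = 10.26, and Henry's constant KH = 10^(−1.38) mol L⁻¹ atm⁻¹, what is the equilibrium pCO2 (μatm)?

pCO2 = 299 μatm

α₀ = 1 / (1 + K1/[H⁺] + K1K2/[H⁺]²) = 1 / (1 + 10^+2.48 + 10^+1.04)
   = 1 / (1 + 302.00 + 10.965) = 1/313.96 = 0.003185
[CO2*] = α₀ × DIC = 0.003185 × 3.91 = 0.01245 mmol/L = 12.45 μmol/L
pCO2 = [CO2*]/KH = 1.245×10^-5 / 4.169×10^-2 = 299 μatm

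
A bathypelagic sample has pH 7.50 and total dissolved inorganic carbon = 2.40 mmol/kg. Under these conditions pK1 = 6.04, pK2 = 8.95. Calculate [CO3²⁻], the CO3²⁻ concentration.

[CO3²⁻] = 0.0796 mmol/kg

α₂ = 1 / (1 + [H⁺]/K2 + [H⁺]²/(K1K2)) = 1 / (1 + 10^+1.45 + 10^-0.01)
   = 1 / (1 + 28.184 + 0.97724) = 1/30.161 = 0.03316
[CO3²⁻] = α₂ × DIC = 0.03316 × 2.40 = 0.0796 mmol/kg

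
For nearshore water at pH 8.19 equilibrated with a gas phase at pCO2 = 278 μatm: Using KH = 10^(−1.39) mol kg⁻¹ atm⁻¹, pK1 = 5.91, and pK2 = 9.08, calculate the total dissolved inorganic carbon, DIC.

[CO2*] = KH · pCO2 = 10^(−1.39) × 278×10^-6 = 1.133×10^-5 mol/kg
α₀ = 1/(1 + K1/[H⁺] + K1K2/[H⁺]²) = 1/(1 + 10^+2.28 + 10^+1.39) = 0.004628
DIC = [CO2*]/α₀ = 1.133×10^-5 / 0.004628 = 2.45 mmol/kg

DIC = 2.45 mmol/kg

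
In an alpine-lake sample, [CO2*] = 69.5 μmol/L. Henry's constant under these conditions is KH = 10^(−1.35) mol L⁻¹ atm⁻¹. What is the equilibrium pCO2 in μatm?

pCO2 = 1560 μatm

KH = 10^(−1.35) = 4.467×10^-2 mol L⁻¹ atm⁻¹
pCO2 = [CO2*]/KH = 69.5×10^-6 / 4.467×10^-2 = 1.56×10^-3 atm = 1560 μatm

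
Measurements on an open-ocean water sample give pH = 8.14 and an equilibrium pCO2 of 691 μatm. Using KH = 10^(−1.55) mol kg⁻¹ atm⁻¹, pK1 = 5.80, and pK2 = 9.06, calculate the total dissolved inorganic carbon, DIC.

[CO2*] = KH · pCO2 = 10^(−1.55) × 691×10^-6 = 1.948×10^-5 mol/kg
α₀ = 1/(1 + K1/[H⁺] + K1K2/[H⁺]²) = 1/(1 + 10^+2.34 + 10^+1.42) = 0.004064
DIC = [CO2*]/α₀ = 1.948×10^-5 / 0.004064 = 4.79 mmol/kg

DIC = 4.79 mmol/kg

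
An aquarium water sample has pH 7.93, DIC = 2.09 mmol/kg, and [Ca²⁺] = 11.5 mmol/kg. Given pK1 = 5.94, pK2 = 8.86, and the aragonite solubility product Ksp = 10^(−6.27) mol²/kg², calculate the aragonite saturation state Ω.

Ω = 4.66

α₂ = 1 / (1 + [H⁺]/K2 + [H⁺]²/(K1K2)) = 1 / (1 + 10^+0.93 + 10^-1.06)
   = 1 / (1 + 8.5114 + 0.087096) = 1/9.5985 = 0.1042
[CO3²⁻] = α₂ × DIC = 0.1042 × 2.09 = 0.2177 mmol/kg
Ksp = 10^(−6.27) = 5.370×10^-7
Ω = [Ca²⁺][CO3²⁻]/Ksp = (11.5×10^-3)(2.177×10^-4) / 5.370×10^-7 = 4.66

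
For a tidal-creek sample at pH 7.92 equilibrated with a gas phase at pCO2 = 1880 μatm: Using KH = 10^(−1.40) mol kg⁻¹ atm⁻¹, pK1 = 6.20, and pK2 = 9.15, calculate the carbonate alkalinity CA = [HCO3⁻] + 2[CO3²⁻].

CA = 4.39 mmol/kg

[CO2*] = KH · pCO2 = 10^(−1.40) × 1880×10^-6 = 7.484×10^-5 mol/kg
α₀ = 1/(1 + K1/[H⁺] + K1K2/[H⁺]²) = 1/(1 + 10^+1.72 + 10^+0.49) = 0.01768
DIC = [CO2*]/α₀ = 7.484×10^-5 / 0.01768 = 4.234 mmol/kg
CA = (α₁ + 2α₂)·DIC = (0.9277 + 2×0.05463) × 4.234 = 4.39 mmol/kg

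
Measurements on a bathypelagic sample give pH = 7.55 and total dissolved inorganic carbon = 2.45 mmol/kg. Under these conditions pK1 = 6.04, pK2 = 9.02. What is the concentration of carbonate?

[CO3²⁻] = 0.0780 mmol/kg

α₂ = 1 / (1 + [H⁺]/K2 + [H⁺]²/(K1K2)) = 1 / (1 + 10^+1.47 + 10^-0.04)
   = 1 / (1 + 29.512 + 0.91201) = 1/31.424 = 0.03182
[CO3²⁻] = α₂ × DIC = 0.03182 × 2.45 = 0.0780 mmol/kg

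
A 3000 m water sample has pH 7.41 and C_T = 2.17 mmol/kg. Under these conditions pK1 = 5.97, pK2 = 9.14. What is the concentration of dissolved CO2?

α₀ = 1 / (1 + K1/[H⁺] + K1K2/[H⁺]²) = 1 / (1 + 10^+1.44 + 10^-0.29)
   = 1 / (1 + 27.542 + 0.51286) = 1/29.055 = 0.03442
[CO2*] = α₀ × DIC = 0.03442 × 2.17 = 0.0747 mmol/kg

[CO2*] = 0.0747 mmol/kg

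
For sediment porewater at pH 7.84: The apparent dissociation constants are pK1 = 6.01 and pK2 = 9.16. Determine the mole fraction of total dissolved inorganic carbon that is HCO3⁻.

α₁ = 1 / (1 + [H⁺]/K1 + K2/[H⁺]) = 1 / (1 + 10^-1.83 + 10^-1.32)
   = 1 / (1 + 0.014791 + 0.047863) = 1/1.0627 = 0.9410

α₁ = 0.941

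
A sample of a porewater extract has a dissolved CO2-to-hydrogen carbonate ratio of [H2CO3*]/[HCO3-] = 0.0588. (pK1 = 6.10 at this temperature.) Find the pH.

pH = 7.33

From K1 = [H⁺][HCO3-]/[H2CO3*]:  pH = pK1 − log₁₀([H2CO3*]/[HCO3-])
log₁₀(0.0588) = -1.231
pH = 6.10 − (-1.231) = 7.33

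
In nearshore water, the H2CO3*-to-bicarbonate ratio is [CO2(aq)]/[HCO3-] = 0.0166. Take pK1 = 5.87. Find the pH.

pH = 7.65

From K1 = [H⁺][HCO3-]/[CO2(aq)]:  pH = pK1 − log₁₀([CO2(aq)]/[HCO3-])
log₁₀(0.0166) = -1.780
pH = 5.87 − (-1.780) = 7.65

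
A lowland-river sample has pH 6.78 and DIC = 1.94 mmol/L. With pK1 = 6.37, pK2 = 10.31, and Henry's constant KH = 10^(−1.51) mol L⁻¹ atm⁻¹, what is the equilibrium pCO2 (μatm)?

α₀ = 1 / (1 + K1/[H⁺] + K1K2/[H⁺]²) = 1 / (1 + 10^+0.41 + 10^-3.12)
   = 1 / (1 + 2.5704 + 0.00075858) = 1/3.5712 = 0.2800
[CO2*] = α₀ × DIC = 0.2800 × 1.94 = 0.5432 mmol/L
pCO2 = [CO2*]/KH = 5.432×10^-4 / 3.090×10^-2 = 1.76×10^4 μatm

pCO2 = 1.76×10^4 μatm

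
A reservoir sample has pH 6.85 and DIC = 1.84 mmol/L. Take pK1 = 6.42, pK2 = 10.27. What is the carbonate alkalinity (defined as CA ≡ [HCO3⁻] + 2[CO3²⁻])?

CA = 1.34 mmol/L

CA = [HCO3⁻] + 2[CO3²⁻] = (α₁ + 2α₂)·DIC
At pH 6.85: [H⁺]/K1 = 10^-0.43 = 0.37154, K2/[H⁺] = 10^-3.42 = 0.00038019
α₁ = 1/(1 + 0.37154 + 0.00038019) = 1/1.3719 = 0.7289; α₂ = α₁·K2/[H⁺] = 0.0002771
α₁ + 2α₂ = 0.7295
CA = 0.7295 × 1.84 = 1.34 mmol/L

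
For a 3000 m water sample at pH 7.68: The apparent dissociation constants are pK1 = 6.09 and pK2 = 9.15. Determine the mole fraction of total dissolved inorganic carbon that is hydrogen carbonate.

α₁ = 0.944

α₁ = 1 / (1 + [H⁺]/K1 + K2/[H⁺]) = 1 / (1 + 10^-1.59 + 10^-1.47)
   = 1 / (1 + 0.025704 + 0.033884) = 1/1.0596 = 0.9438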